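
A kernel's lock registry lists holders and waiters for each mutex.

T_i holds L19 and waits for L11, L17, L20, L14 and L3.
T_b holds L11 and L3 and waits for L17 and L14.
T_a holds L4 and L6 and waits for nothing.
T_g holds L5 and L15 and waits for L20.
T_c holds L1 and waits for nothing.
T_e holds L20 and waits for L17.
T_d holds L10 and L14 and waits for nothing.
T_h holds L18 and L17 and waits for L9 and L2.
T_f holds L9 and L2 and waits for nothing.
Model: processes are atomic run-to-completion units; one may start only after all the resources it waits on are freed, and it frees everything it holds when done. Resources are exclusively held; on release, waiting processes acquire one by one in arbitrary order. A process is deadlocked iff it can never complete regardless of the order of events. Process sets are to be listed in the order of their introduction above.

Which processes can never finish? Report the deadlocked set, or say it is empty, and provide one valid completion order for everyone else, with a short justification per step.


The deadlocked set is empty.
Key observation: no waiting chain loops back on itself — every chain ends at a process that waits on nothing, so everyone eventually runs.
One completion order for the rest: T_f, T_h, T_d, T_a, T_c, T_e, T_b, T_i, T_g.
Check, step by step:
  T_f waits on nothing -> runs at once and releases L9 and L2
  T_h waits on L9 and L2 — all released -> runs and releases L18 and L17
  T_d waits on nothing -> runs at once and releases L10 and L14
  T_a waits on nothing -> runs at once and releases L4 and L6
  T_c waits on nothing -> runs at once and releases L1
  T_e waits on L17 — all released -> runs and releases L20
  T_b waits on L17 and L14 — all released -> runs and releases L11 and L3
  T_i waits on L11, L17, L20, L14 and L3 — all released -> runs and releases L19
  T_g waits on L20 — all released -> runs and releases L5 and L15


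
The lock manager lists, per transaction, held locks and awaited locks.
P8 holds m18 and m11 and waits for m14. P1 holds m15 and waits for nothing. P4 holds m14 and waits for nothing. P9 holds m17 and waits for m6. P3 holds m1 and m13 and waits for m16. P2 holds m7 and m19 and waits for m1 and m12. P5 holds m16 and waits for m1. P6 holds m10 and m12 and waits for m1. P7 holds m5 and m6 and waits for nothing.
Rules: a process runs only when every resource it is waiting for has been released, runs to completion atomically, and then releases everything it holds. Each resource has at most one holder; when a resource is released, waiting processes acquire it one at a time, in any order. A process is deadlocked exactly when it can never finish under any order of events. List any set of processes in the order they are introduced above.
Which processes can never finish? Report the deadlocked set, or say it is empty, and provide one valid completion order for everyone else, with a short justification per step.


The deadlocked set is P3, P2, P5 and P6.
Key observation: the cycle P3 -> P5 -> P3 can never break — each member waits on the next; P2 and P6 wait into the deadlock from upstream.
A valid finishing order for the others: P4, P7, P1, P9, P8.
Step-by-step check:
  P4 waits on nothing -> runs at once and releases m14
  P7 waits on nothing -> runs at once and releases m5 and m6
  P1 waits on nothing -> runs at once and releases m15
  P9 waits on m6 — all released -> runs and releases m17
  P8 waits on m14 — all released -> runs and releases m18 and m11


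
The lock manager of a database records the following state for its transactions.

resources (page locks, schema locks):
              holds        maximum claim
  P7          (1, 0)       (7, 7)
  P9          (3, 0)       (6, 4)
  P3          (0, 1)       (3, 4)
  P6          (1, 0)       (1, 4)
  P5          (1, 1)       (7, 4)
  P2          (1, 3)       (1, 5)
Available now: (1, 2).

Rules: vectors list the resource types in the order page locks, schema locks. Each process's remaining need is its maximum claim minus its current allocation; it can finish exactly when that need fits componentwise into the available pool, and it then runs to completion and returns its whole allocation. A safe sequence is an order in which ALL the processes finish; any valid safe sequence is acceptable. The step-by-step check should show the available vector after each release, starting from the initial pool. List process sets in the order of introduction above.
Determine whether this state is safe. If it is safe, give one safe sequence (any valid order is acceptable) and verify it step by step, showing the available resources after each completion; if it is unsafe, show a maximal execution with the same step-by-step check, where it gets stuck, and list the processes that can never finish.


The state is SAFE; one workable sequence: P2, P6, P9, P5, P3, P7.
Key observation: the order's first zero-slack moment is P2 ((0, 2) needed, (1, 2) free — a requested resource with nothing to spare).
Step-by-step check:
  pool = (1, 2)
  run P2 (needs (0, 2), free (1, 2)); after release of (1, 3) the pool is (2, 5)
  run P6 (needs (0, 4), free (2, 5)); after release of (1, 0) the pool is (3, 5)
  run P9 (needs (3, 4), free (3, 5)); after release of (3, 0) the pool is (6, 5)
  run P5 (needs (6, 3), free (6, 5)); after release of (1, 1) the pool is (7, 6)
  run P3 (needs (3, 3), free (7, 6)); after release of (0, 1) the pool is (7, 7)
  run P7 (needs (6, 7), free (7, 7)); after release of (1, 0) the pool is (8, 7)


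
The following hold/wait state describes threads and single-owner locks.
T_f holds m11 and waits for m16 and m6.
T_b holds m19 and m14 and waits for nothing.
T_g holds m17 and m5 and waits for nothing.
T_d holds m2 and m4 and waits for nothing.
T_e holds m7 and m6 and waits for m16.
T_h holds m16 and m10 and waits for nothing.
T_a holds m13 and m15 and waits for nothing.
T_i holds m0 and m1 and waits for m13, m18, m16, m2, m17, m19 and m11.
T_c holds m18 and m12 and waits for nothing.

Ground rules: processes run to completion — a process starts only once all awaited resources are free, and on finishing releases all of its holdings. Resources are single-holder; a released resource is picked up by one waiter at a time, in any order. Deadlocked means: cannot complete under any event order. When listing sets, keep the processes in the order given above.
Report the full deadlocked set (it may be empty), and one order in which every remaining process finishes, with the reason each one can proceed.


Nothing here is deadlocked.
Key observation: the waits form no ring: some process can always run, and its releases unblock the others one by one.
One completion order for the rest: T_h, T_d, T_b, T_c, T_e, T_g, T_a, T_f, T_i.
Walking it through:
  run T_h (it waits on nothing); releases m16 and m10
  run T_d (it waits on nothing); releases m2 and m4
  run T_b (it waits on nothing); releases m19 and m14
  run T_c (it waits on nothing); releases m18 and m12
  T_e waits on m16 — all released -> runs and releases m7 and m6
  run T_g (it waits on nothing); releases m17 and m5
  run T_a (it waits on nothing); releases m13 and m15
  T_f waits on m16 and m6 — all released -> runs and releases m11
  T_i waits on m13, m18, m16, m2, m17, m19 and m11 — all released -> runs and releases m0 and m1


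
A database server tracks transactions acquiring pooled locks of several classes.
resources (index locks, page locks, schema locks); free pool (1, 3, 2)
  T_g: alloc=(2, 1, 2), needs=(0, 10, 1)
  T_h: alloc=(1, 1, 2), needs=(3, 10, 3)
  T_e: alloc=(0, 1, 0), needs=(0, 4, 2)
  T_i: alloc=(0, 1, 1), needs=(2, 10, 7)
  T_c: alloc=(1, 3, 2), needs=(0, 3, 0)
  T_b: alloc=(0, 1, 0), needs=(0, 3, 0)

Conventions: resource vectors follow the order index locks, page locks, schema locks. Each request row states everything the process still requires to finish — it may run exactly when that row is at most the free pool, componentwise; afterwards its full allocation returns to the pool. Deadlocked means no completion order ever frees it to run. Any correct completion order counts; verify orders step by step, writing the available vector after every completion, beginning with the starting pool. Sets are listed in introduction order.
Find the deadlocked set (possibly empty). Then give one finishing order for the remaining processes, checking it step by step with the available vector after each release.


The deadlocked set is T_g, T_h and T_i.
Key observation: no order helps: past T_c, T_e, T_b, the free pool tops out at (2, 8, 4), below what each blocked process needs in page locks.
A valid finishing order for the others: T_c, T_e, T_b. Step-by-step check:
  pool = (1, 3, 2)
  run T_c (needs (0, 3, 0), free (1, 3, 2)); after release of (1, 3, 2) the pool is (2, 6, 4)
  run T_e (needs (0, 4, 2), free (2, 6, 4)); after release of (0, 1, 0) the pool is (2, 7, 4)
  run T_b (needs (0, 3, 0), free (2, 7, 4)); after release of (0, 1, 0) the pool is (2, 8, 4)
The stuck group stays short no matter what:
  blocked: T_g wants (0, 10, 1), pool (2, 8, 4) — not enough page locks
  blocked: T_h wants (3, 10, 3), pool (2, 8, 4) — not enough index locks and page locks
  blocked: T_i wants (2, 10, 7), pool (2, 8, 4) — not enough page locks and schema locks


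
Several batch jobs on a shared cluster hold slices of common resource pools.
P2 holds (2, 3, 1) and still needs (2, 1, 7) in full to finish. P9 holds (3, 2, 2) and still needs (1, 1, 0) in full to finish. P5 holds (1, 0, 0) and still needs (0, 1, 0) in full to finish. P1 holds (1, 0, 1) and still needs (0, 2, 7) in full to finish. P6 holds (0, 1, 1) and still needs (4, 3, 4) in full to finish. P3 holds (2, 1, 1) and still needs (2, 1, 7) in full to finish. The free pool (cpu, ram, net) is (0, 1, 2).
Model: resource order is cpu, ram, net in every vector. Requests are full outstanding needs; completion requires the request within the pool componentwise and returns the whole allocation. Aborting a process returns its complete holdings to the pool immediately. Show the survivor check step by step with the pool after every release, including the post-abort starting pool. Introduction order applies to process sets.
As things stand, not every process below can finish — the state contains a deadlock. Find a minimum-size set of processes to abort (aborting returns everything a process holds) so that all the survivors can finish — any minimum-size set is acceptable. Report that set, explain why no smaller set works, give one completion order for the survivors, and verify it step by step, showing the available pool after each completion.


Minimum abort set: P2 and P3.
Key observation: P1 had no path to completion before; after the abort of P2 and P3 ((4, 4, 2) returned), step 4 is where it fits.
No one abort is enough; case by case: P2 alone leaves P1 blocked (short on net); P9 alone leaves P2 blocked (short on net); P5 alone leaves P2 blocked (short on net); P1 alone leaves P2 blocked (short on net); P6 alone leaves P2 blocked (short on net); P3 alone leaves P2 blocked (short on net).
One survivor order: P6, P5, P9, P1. Verifying each step (post-abort pool first):
  pool = (4, 5, 4)
  P6 needs (4, 3, 4) <= (4, 5, 4) -> finishes; pool += (0, 1, 1) = (4, 6, 5)
  P5 needs (0, 1, 0) <= (4, 6, 5) -> finishes; pool += (1, 0, 0) = (5, 6, 5)
  P9 needs (1, 1, 0) <= (5, 6, 5) -> finishes; pool += (3, 2, 2) = (8, 8, 7)
  P1 needs (0, 2, 7) <= (8, 8, 7) -> finishes; pool += (1, 0, 1) = (9, 8, 8)


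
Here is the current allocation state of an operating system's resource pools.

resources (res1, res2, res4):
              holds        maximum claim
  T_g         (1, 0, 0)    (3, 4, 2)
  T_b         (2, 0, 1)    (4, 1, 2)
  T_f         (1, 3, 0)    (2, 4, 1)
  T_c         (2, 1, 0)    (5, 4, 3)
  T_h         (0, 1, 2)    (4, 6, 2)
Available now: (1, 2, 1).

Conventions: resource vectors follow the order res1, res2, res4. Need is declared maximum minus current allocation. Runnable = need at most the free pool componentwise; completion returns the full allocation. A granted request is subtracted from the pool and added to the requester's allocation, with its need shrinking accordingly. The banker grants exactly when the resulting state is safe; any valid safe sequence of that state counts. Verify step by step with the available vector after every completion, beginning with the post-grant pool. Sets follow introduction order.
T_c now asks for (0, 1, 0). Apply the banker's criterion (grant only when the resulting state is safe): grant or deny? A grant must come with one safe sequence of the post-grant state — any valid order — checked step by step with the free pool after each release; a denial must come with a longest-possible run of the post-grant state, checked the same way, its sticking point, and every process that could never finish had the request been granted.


DENY: after the grant no complete ordering would exist.
Key observation: after T_f, T_b, T_g the pool peaks at (5, 4, 2), and each blocked process is short somewhere: T_c on res4; T_h on res2.
Pretend the grant happened; the run T_f, T_b, T_g goes as far as possible. Check, step by step:
  pool = (1, 1, 1)
  T_f needs (1, 1, 1) <= (1, 1, 1) -> finishes; pool += (1, 3, 0) = (2, 4, 1)
  T_b needs (2, 1, 1) <= (2, 4, 1) -> finishes; pool += (2, 0, 1) = (4, 4, 2)
  T_g needs (2, 4, 2) <= (4, 4, 2) -> finishes; pool += (1, 0, 0) = (5, 4, 2)
  T_c cannot run: need (3, 2, 3) vs free (5, 4, 2) (insufficient res4)
  T_h cannot run: need (4, 5, 0) vs free (5, 4, 2) (insufficient res2)
Post-grant, the permanently blocked set is T_c and T_h.


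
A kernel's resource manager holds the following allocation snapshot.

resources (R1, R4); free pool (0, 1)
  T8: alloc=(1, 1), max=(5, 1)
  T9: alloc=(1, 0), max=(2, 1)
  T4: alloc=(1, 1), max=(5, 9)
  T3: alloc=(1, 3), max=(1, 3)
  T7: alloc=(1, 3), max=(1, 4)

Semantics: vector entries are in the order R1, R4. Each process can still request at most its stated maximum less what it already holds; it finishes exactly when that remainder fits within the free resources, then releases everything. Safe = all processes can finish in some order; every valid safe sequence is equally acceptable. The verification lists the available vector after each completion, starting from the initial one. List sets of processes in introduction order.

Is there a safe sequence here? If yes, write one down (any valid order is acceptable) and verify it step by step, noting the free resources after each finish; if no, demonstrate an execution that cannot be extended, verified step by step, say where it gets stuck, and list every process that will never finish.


The state is UNSAFE.
Key observation: after T3, T9, T7 complete, (3, 7) is the best the pool ever gets, yet each leftover process wants more R1.
Going as far as possible: T3, T9, T7; after that, nothing fits. Walking it through:
  pool = (0, 1)
  T3: need (0, 0) fits (0, 1); releases (1, 3), pool now (1, 4)
  T9: need (1, 1) fits (1, 4); releases (1, 0), pool now (2, 4)
  T7: need (0, 1) fits (2, 4); releases (1, 3), pool now (3, 7)
  T8 still needs (4, 0) but only (3, 7) is free — short on R1
  T4 still needs (4, 8) but only (3, 7) is free — short on R1 and R4
Never able to finish: T8 and T4.


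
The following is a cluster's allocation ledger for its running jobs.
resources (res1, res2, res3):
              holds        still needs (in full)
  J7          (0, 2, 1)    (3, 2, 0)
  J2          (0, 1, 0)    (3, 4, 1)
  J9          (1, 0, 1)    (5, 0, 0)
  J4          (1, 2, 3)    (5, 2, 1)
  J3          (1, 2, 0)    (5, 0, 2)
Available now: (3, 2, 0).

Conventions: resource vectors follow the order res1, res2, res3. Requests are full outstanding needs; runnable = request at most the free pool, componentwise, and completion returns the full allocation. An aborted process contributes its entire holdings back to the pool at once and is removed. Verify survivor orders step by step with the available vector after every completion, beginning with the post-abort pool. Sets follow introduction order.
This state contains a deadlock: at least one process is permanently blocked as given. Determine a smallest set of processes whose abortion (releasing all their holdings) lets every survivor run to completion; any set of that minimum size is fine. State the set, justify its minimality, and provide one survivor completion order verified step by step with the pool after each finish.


The answer: abort J9 and J4.
Key observation: aborting J9 and J4 returns (2, 2, 4), and J3 — hopeless before — runs at step 1 with the returned capacity in the pool.
Why nothing smaller works — every single abort fails: J7 alone leaves J9 blocked (short on res1); J2 alone leaves J9 blocked (short on res1); J9 alone leaves J4 blocked (short on res1); J4 alone leaves J9 blocked (short on res1); J3 alone leaves J9 blocked (short on res1).
The survivors complete as J3, J7, J2. Verifying each step (starting from the post-abort pool):
  pool = (5, 4, 4)
  J3 needs (5, 0, 2) <= (5, 4, 4) -> finishes; pool += (1, 2, 0) = (6, 6, 4)
  J7 needs (3, 2, 0) <= (6, 6, 4) -> finishes; pool += (0, 2, 1) = (6, 8, 5)
  J2 needs (3, 4, 1) <= (6, 8, 5) -> finishes; pool += (0, 1, 0) = (6, 9, 5)


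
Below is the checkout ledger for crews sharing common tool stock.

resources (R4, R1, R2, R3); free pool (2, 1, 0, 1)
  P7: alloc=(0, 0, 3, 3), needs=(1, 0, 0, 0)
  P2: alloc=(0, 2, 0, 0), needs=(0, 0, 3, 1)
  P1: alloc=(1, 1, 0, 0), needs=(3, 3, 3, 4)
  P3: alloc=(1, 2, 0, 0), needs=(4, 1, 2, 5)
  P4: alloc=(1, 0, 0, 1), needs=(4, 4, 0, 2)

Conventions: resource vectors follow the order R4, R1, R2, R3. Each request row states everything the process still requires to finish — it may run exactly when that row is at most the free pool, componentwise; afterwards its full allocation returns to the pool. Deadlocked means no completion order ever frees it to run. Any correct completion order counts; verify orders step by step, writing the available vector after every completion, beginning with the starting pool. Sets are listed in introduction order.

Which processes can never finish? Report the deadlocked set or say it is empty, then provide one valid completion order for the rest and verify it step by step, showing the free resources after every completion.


Deadlocked: P1, P3 and P4.
Key observation: the pool after P7, P2 is (2, 3, 3, 4); every surviving request exceeds it in R4, so progress ends there.
A valid finishing order for the others: P7, P2. Walking it through:
  pool = (2, 1, 0, 1)
  run P7 (needs (1, 0, 0, 0), free (2, 1, 0, 1)); after release of (0, 0, 3, 3) the pool is (2, 1, 3, 4)
  run P2 (needs (0, 0, 3, 1), free (2, 1, 3, 4)); after release of (0, 2, 0, 0) the pool is (2, 3, 3, 4)
None of the blocked processes ever fits:
  P1 still needs (3, 3, 3, 4) but only (2, 3, 3, 4) is free — short on R4
  P3 still needs (4, 1, 2, 5) but only (2, 3, 3, 4) is free — short on R4 and R3
  P4 still needs (4, 4, 0, 2) but only (2, 3, 3, 4) is free — short on R4 and R1


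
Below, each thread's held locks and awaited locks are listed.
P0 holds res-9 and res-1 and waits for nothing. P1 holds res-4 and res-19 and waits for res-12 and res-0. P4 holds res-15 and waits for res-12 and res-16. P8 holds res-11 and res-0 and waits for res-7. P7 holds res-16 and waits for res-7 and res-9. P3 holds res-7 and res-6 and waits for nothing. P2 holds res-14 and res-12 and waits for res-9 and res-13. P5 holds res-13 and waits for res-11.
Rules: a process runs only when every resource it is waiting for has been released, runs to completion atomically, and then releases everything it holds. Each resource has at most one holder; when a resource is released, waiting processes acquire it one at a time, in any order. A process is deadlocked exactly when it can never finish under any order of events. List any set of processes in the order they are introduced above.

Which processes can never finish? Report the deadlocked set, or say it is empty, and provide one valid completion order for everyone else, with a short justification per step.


No process is deadlocked.
Key observation: no waiting chain loops back on itself — every chain ends at a process that waits on nothing, so everyone eventually runs.
A valid finishing order for the others: P3, P0, P7, P8, P5, P2, P1, P4.
Walking it through:
  P3: no waits; runs immediately, freeing res-7 and res-6
  P0: no waits; runs immediately, freeing res-9 and res-1
  run P7 (all its waits — res-7 and res-9 — are resolved); releases res-16
  run P8 (all its waits — res-7 — are resolved); releases res-11 and res-0
  run P5 (all its waits — res-11 — are resolved); releases res-13
  run P2 (all its waits — res-9 and res-13 — are resolved); releases res-14 and res-12
  run P1 (all its waits — res-12 and res-0 — are resolved); releases res-4 and res-19
  run P4 (all its waits — res-12 and res-16 — are resolved); releases res-15


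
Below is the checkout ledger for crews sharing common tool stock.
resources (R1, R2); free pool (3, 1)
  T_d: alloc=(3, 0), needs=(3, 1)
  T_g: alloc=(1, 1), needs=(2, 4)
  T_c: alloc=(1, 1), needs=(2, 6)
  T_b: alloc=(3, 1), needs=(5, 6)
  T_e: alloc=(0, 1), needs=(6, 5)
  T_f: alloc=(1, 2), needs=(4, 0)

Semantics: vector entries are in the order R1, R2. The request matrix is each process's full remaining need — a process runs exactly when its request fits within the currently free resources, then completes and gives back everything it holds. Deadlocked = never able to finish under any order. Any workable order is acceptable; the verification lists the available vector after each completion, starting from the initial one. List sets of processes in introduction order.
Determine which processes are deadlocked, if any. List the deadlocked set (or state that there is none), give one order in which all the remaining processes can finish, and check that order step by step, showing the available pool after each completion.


Deadlocked set: T_g, T_c, T_b and T_e.
Key observation: after T_d, T_f complete, (7, 3) is the best the pool ever gets, yet each leftover process wants more R2.
One completion order for the rest: T_d, T_f. Verifying each step:
  pool = (3, 1)
  T_d: need (3, 1) fits (3, 1); releases (3, 0), pool now (6, 1)
  T_f: need (4, 0) fits (6, 1); releases (1, 2), pool now (7, 3)
The stuck group stays short no matter what:
  T_g still needs (2, 4) but only (7, 3) is free — short on R2
  T_c still needs (2, 6) but only (7, 3) is free — short on R2
  T_b still needs (5, 6) but only (7, 3) is free — short on R2
  T_e still needs (6, 5) but only (7, 3) is free — short on R2


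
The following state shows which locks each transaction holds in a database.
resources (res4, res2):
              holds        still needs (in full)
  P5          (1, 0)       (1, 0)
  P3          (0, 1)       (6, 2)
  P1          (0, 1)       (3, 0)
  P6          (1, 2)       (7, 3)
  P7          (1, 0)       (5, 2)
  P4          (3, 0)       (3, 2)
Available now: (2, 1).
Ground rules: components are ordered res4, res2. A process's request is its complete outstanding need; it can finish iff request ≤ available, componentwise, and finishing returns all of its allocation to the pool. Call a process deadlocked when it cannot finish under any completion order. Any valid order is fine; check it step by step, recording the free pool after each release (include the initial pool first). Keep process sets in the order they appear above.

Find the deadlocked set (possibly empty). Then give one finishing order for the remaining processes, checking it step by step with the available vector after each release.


The deadlocked set is empty.
Key observation: beginning at P5, releases accumulate fast enough that every process eventually fits.
A valid finishing order for the others: P5, P1, P4, P3, P7, P6. Check, step by step:
  pool = (2, 1)
  run P5 (needs (1, 0), free (2, 1)); after release of (1, 0) the pool is (3, 1)
  run P1 (needs (3, 0), free (3, 1)); after release of (0, 1) the pool is (3, 2)
  run P4 (needs (3, 2), free (3, 2)); after release of (3, 0) the pool is (6, 2)
  run P3 (needs (6, 2), free (6, 2)); after release of (0, 1) the pool is (6, 3)
  run P7 (needs (5, 2), free (6, 3)); after release of (1, 0) the pool is (7, 3)
  run P6 (needs (7, 3), free (7, 3)); after release of (1, 2) the pool is (8, 5)


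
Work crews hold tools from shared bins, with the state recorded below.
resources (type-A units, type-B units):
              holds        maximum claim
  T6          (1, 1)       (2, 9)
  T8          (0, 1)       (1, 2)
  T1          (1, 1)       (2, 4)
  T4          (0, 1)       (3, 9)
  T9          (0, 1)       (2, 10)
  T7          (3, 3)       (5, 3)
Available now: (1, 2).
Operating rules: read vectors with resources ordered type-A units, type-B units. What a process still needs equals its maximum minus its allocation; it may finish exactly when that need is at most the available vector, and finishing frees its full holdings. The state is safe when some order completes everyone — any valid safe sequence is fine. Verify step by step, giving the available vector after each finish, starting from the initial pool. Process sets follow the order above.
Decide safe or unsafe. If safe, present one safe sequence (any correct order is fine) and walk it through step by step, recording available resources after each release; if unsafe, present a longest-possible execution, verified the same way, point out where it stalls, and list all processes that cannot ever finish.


UNSAFE.
Key observation: even finishing T8, T1, T7 leaves just (5, 7) free — too little type-B units for any of the remaining processes.
The run T8, T1, T7 cannot be extended any further. Step-by-step check:
  pool = (1, 2)
  T8: need (1, 1) fits (1, 2); releases (0, 1), pool now (1, 3)
  T1: need (1, 3) fits (1, 3); releases (1, 1), pool now (2, 4)
  T7: need (2, 0) fits (2, 4); releases (3, 3), pool now (5, 7)
  blocked: T6 wants (1, 8), pool (5, 7) — not enough type-B units
  blocked: T4 wants (3, 8), pool (5, 7) — not enough type-B units
  blocked: T9 wants (2, 9), pool (5, 7) — not enough type-B units
Processes that can never finish: T6, T4 and T9.


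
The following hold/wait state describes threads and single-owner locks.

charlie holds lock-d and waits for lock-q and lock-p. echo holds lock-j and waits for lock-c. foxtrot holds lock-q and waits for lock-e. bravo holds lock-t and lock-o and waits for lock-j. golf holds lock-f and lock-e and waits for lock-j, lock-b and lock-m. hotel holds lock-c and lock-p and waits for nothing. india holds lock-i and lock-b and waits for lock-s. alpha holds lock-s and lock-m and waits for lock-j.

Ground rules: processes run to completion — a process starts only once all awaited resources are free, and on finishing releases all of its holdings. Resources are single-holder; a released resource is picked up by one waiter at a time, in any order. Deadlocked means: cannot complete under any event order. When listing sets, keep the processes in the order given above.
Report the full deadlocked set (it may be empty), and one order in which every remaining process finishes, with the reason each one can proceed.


Nothing here is deadlocked.
Key observation: although several processes wait, no cycle exists — each chain bottoms out at a free runner.
A valid finishing order for the others: hotel, echo, alpha, india, golf, foxtrot, bravo, charlie.
Walking it through:
  run hotel (it waits on nothing); releases lock-c and lock-p
  echo waits on lock-c — all released -> runs and releases lock-j
  alpha waits on lock-j — all released -> runs and releases lock-s and lock-m
  india waits on lock-s — all released -> runs and releases lock-i and lock-b
  golf waits on lock-j, lock-b and lock-m — all released -> runs and releases lock-f and lock-e
  foxtrot waits on lock-e — all released -> runs and releases lock-q
  bravo waits on lock-j — all released -> runs and releases lock-t and lock-o
  charlie waits on lock-q and lock-p — all released -> runs and releases lock-d


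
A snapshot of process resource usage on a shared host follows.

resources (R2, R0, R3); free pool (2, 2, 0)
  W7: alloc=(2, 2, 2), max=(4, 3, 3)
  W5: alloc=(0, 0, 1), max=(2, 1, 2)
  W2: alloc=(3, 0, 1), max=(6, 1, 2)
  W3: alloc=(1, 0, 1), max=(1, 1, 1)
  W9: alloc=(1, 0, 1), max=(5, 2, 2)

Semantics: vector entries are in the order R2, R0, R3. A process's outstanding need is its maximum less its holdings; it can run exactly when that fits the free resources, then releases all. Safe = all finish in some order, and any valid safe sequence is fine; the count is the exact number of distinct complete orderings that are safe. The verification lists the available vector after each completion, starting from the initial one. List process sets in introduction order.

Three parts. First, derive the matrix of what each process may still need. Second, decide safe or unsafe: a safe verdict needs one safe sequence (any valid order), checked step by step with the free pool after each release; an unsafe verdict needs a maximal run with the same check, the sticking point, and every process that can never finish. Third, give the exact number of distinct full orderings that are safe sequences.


(1) Remaining need (order R2, R0, R3):
  W7: (2, 1, 1)
  W5: (2, 1, 1)
  W2: (3, 1, 1)
  W3: (0, 1, 0)
  W9: (4, 2, 1)
(2) SAFE, for example via the order W3, W2, W9, W5, W7.
Key observation: W2 marks the first exact bind of the order: its need (3, 1, 1) fits the free (3, 2, 1) with zero slack on a requested resource.
Walking it through:
  pool = (2, 2, 0)
  run W3 (needs (0, 1, 0), free (2, 2, 0)); after release of (1, 0, 1) the pool is (3, 2, 1)
  run W2 (needs (3, 1, 1), free (3, 2, 1)); after release of (3, 0, 1) the pool is (6, 2, 2)
  run W9 (needs (4, 2, 1), free (6, 2, 2)); after release of (1, 0, 1) the pool is (7, 2, 3)
  run W5 (needs (2, 1, 1), free (7, 2, 3)); after release of (0, 0, 1) the pool is (7, 2, 4)
  run W7 (needs (2, 1, 1), free (7, 2, 4)); after release of (2, 2, 2) the pool is (9, 4, 6)
(3) The exact count: 16 of the possible complete orderings are safe sequences.


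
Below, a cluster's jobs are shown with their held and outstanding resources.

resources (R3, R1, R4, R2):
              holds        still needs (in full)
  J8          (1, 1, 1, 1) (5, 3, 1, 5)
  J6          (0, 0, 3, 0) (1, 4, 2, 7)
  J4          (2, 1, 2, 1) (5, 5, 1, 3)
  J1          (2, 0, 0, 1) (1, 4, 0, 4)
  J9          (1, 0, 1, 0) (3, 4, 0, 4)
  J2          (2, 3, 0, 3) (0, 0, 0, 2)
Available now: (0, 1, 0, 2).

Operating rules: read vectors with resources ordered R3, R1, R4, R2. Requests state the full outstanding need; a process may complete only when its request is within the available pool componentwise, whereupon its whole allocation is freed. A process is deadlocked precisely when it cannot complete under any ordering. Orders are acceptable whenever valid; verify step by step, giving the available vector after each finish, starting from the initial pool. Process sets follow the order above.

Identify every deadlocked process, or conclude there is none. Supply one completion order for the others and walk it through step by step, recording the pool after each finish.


Nothing here is deadlocked.
Key observation: no deadlock: J2 fits now, and the freed resources carry the rest through.
The rest can finish in the order J2, J1, J9, J8, J4, J6. Walking it through:
  pool = (0, 1, 0, 2)
  run J2 (needs (0, 0, 0, 2), free (0, 1, 0, 2)); after release of (2, 3, 0, 3) the pool is (2, 4, 0, 5)
  run J1 (needs (1, 4, 0, 4), free (2, 4, 0, 5)); after release of (2, 0, 0, 1) the pool is (4, 4, 0, 6)
  run J9 (needs (3, 4, 0, 4), free (4, 4, 0, 6)); after release of (1, 0, 1, 0) the pool is (5, 4, 1, 6)
  run J8 (needs (5, 3, 1, 5), free (5, 4, 1, 6)); after release of (1, 1, 1, 1) the pool is (6, 5, 2, 7)
  run J4 (needs (5, 5, 1, 3), free (6, 5, 2, 7)); after release of (2, 1, 2, 1) the pool is (8, 6, 4, 8)
  run J6 (needs (1, 4, 2, 7), free (8, 6, 4, 8)); after release of (0, 0, 3, 0) the pool is (8, 6, 7, 8)


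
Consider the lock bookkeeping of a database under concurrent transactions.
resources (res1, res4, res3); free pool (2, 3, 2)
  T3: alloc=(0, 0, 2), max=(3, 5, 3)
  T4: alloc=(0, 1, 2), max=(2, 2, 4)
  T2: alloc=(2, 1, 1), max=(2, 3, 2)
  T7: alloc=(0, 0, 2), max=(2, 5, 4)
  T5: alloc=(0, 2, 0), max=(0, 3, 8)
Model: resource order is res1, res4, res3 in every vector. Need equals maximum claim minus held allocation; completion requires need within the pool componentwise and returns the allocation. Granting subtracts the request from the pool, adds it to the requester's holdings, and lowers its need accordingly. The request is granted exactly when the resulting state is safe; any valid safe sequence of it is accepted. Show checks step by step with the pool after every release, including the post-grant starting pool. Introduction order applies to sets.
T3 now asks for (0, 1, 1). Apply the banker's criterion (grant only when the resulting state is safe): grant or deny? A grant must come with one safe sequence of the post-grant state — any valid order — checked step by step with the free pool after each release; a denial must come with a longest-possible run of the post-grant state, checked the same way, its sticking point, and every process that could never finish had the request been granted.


GRANT. The post-grant state is safe; one safe sequence: T2, T4, T3, T7, T5.
Key observation: after the grant the pool drops to (2, 2, 1), which still lets T2 finish first and unwind the rest.
Check on the post-grant state, step by step:
  pool = (2, 2, 1)
  T2 needs (0, 2, 1) <= (2, 2, 1) -> finishes; pool += (2, 1, 1) = (4, 3, 2)
  T4 needs (2, 1, 2) <= (4, 3, 2) -> finishes; pool += (0, 1, 2) = (4, 4, 4)
  T3 needs (3, 4, 0) <= (4, 4, 4) -> finishes; pool += (0, 1, 3) = (4, 5, 7)
  T7 needs (2, 5, 2) <= (4, 5, 7) -> finishes; pool += (0, 0, 2) = (4, 5, 9)
  T5 needs (0, 1, 8) <= (4, 5, 9) -> finishes; pool += (0, 2, 0) = (4, 7, 9)


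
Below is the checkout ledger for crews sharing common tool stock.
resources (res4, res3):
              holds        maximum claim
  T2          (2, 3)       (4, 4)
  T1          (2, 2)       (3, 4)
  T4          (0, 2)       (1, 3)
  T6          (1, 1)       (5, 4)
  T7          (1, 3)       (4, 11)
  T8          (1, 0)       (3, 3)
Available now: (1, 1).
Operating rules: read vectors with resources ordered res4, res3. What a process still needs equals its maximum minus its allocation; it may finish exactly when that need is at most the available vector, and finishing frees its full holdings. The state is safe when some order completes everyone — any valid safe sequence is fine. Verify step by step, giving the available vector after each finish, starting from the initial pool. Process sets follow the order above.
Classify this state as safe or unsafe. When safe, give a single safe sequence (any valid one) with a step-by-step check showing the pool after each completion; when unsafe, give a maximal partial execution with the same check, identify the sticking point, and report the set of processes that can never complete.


SAFE. One safe sequence: T4, T1, T2, T8, T7, T6.
Key observation: T4 marks the first exact bind of the order: its need (1, 1) fits the free (1, 1) with zero slack on a requested resource.
Step-by-step check:
  pool = (1, 1)
  T4 needs (1, 1) <= (1, 1) -> finishes; pool += (0, 2) = (1, 3)
  T1 needs (1, 2) <= (1, 3) -> finishes; pool += (2, 2) = (3, 5)
  T2 needs (2, 1) <= (3, 5) -> finishes; pool += (2, 3) = (5, 8)
  T8 needs (2, 3) <= (5, 8) -> finishes; pool += (1, 0) = (6, 8)
  T7 needs (3, 8) <= (6, 8) -> finishes; pool += (1, 3) = (7, 11)
  T6 needs (4, 3) <= (7, 11) -> finishes; pool += (1, 1) = (8, 12)


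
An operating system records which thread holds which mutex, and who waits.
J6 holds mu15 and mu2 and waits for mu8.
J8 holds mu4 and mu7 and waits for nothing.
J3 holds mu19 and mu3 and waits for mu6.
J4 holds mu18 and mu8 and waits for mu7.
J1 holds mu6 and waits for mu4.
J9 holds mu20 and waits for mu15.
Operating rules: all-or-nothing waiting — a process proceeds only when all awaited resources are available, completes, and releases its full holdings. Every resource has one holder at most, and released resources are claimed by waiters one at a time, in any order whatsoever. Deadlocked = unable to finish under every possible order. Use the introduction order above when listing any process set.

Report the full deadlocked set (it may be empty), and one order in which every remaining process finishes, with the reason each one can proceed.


No process is deadlocked.
Key observation: the wait relation is loop-free; peeling off processes with no waits unwinds the whole state.
One completion order for the rest: J8, J4, J1, J6, J9, J3.
Step-by-step check:
  J8: no waits; runs immediately, freeing mu4 and mu7
  run J4 (all its waits — mu7 — are resolved); releases mu18 and mu8
  run J1 (all its waits — mu4 — are resolved); releases mu6
  run J6 (all its waits — mu8 — are resolved); releases mu15 and mu2
  run J9 (all its waits — mu15 — are resolved); releases mu20
  run J3 (all its waits — mu6 — are resolved); releases mu19 and mu3


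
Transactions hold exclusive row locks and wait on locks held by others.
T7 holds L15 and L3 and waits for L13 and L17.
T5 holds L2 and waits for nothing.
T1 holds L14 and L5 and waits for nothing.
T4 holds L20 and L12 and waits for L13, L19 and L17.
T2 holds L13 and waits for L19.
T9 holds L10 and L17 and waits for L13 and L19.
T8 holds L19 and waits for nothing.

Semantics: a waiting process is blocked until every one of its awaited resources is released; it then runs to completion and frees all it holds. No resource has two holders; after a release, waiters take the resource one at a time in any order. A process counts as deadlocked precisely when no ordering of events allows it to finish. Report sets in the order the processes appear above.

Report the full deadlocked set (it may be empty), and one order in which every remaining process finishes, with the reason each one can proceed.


The deadlocked set is empty.
Key observation: all waits point, directly or indirectly, at processes that can finish, so nothing is permanently blocked.
One completion order for the rest: T5, T8, T2, T9, T4, T1, T7.
Step-by-step check:
  T5: no waits; runs immediately, freeing L2
  T8: no waits; runs immediately, freeing L19
  T2 waits on L19 — all released -> runs and releases L13
  T9 waits on L13 and L19 — all released -> runs and releases L10 and L17
  T4 waits on L13, L19 and L17 — all released -> runs and releases L20 and L12
  T1: no waits; runs immediately, freeing L14 and L5
  T7 waits on L13 and L17 — all released -> runs and releases L15 and L3


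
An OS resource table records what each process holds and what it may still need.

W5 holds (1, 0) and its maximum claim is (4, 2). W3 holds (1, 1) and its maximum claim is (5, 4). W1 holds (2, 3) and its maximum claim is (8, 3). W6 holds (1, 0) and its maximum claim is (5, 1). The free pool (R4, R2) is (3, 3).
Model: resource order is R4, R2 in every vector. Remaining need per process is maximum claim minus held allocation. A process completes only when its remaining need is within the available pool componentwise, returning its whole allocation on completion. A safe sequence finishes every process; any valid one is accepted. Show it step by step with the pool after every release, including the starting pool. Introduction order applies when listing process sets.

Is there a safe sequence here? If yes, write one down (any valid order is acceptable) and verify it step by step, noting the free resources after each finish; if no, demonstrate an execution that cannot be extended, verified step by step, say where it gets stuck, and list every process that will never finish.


SAFE. One safe sequence: W5, W3, W6, W1.
Key observation: W5 is the earliest step where a requested resource binds exactly: need (3, 2), pool (3, 3) at its turn.
Check, step by step:
  pool = (3, 3)
  run W5 (needs (3, 2), free (3, 3)); after release of (1, 0) the pool is (4, 3)
  run W3 (needs (4, 3), free (4, 3)); after release of (1, 1) the pool is (5, 4)
  run W6 (needs (4, 1), free (5, 4)); after release of (1, 0) the pool is (6, 4)
  run W1 (needs (6, 0), free (6, 4)); after release of (2, 3) the pool is (8, 7)
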